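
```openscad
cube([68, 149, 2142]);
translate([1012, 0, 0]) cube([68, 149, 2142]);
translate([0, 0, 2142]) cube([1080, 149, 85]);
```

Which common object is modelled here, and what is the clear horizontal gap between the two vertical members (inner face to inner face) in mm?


A door frame. The clear opening width is 944 mm.

Two 2142 mm tall posts with a header on top — a door frame. The left jamb is 68 mm wide at x = 0; the right jamb starts at x = 1012. The clear opening is 1012 − 68 = 944 mm.


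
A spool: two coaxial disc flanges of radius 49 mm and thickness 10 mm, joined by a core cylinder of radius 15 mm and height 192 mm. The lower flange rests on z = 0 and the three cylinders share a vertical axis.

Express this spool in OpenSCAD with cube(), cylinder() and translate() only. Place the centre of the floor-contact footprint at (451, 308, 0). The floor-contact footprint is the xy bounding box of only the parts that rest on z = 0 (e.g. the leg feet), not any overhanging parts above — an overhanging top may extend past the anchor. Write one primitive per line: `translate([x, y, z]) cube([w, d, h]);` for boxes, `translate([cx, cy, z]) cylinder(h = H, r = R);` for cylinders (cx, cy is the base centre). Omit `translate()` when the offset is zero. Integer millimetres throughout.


translate([451, 308, 0]) cylinder(h = 10, r = 49);
translate([451, 308, 10]) cylinder(h = 192, r = 15);
translate([451, 308, 202]) cylinder(h = 10, r = 49);


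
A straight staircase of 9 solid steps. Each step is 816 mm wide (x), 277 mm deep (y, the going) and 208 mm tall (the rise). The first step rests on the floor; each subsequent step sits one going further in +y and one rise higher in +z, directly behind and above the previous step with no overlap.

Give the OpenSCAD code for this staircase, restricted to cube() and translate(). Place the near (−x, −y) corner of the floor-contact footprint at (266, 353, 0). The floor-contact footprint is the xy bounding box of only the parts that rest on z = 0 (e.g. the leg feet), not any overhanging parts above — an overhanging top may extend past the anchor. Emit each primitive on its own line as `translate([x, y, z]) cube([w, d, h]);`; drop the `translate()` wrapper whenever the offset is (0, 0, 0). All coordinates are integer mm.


translate([266, 353, 0]) cube([816, 277, 208]);
translate([266, 630, 208]) cube([816, 277, 208]);
translate([266, 907, 416]) cube([816, 277, 208]);
translate([266, 1184, 624]) cube([816, 277, 208]);
translate([266, 1461, 832]) cube([816, 277, 208]);
translate([266, 1738, 1040]) cube([816, 277, 208]);
translate([266, 2015, 1248]) cube([816, 277, 208]);
translate([266, 2292, 1456]) cube([816, 277, 208]);
translate([266, 2569, 1664]) cube([816, 277, 208]);


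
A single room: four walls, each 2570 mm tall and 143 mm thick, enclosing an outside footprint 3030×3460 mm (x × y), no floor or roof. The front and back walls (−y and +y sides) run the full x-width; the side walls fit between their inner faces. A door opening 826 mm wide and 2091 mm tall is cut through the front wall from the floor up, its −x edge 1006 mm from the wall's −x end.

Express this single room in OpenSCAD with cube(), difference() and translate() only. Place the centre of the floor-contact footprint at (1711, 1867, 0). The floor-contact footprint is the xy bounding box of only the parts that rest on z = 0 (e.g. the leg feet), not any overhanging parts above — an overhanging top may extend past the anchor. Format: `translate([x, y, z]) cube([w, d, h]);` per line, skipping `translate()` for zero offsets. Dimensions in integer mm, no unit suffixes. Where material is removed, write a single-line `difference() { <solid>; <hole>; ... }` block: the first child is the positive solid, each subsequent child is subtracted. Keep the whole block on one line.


difference() { translate([196, 137, 0]) cube([3030, 143, 2570]); translate([1202, 137, 0]) cube([826, 143, 2091]); }
translate([196, 3454, 0]) cube([3030, 143, 2570]);
translate([196, 280, 0]) cube([143, 3174, 2570]);
translate([3083, 280, 0]) cube([143, 3174, 2570]);


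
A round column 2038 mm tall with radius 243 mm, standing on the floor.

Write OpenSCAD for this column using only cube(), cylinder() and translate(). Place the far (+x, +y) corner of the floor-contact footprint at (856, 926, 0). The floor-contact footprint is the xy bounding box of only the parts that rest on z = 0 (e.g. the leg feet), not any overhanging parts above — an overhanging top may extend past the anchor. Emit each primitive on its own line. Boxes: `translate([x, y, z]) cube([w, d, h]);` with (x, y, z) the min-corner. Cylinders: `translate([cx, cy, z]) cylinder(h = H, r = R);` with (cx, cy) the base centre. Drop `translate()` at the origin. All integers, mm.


translate([613, 683, 0]) cylinder(h = 2038, r = 243);


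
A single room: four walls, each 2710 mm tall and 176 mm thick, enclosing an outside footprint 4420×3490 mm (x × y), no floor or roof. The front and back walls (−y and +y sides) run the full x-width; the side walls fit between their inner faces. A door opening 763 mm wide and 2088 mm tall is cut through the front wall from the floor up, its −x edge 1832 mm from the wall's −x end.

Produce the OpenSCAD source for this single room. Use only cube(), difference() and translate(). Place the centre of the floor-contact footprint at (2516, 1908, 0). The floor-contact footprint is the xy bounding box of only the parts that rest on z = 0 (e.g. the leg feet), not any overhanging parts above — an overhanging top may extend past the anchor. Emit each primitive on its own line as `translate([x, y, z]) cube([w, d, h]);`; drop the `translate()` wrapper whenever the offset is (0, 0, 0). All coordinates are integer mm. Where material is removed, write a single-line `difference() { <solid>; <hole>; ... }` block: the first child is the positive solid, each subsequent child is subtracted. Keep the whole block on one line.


difference() { translate([306, 163, 0]) cube([4420, 176, 2710]); translate([2138, 163, 0]) cube([763, 176, 2088]); }
translate([306, 3477, 0]) cube([4420, 176, 2710]);
translate([306, 339, 0]) cube([176, 3138, 2710]);
translate([4550, 339, 0]) cube([176, 3138, 2710]);


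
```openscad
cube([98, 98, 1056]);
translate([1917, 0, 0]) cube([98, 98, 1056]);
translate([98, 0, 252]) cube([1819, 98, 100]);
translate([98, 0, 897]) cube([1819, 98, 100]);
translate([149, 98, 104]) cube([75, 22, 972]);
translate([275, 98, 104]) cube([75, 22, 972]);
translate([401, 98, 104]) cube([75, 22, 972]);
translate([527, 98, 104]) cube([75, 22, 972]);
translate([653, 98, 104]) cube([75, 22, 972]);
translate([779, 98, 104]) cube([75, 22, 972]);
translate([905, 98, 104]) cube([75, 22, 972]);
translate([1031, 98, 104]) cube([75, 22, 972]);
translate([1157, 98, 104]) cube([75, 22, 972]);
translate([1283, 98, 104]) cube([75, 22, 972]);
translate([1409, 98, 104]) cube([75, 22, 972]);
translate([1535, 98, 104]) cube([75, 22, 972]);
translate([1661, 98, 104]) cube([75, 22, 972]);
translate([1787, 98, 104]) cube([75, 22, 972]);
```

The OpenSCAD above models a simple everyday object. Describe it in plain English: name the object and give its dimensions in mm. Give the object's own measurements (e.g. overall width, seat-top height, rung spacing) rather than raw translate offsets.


A fence section. Two 98×98 mm posts, 1056 mm tall, stand on the floor with a clear span of 1819 mm between their inner faces. Two horizontal rails of 98×100 mm section span the gap between the posts with their undersides at z = 252 mm and z = 897 mm, flush with the posts' −y face. 14 pickets, each 75 mm wide, 22 mm thick and 972 mm tall, are fixed to the +y face of the rails with their bottoms at z = 104 mm, spaced across the span with a 51 mm gap after the −x post and between neighbouring pickets, with 55 mm left before the +x post.


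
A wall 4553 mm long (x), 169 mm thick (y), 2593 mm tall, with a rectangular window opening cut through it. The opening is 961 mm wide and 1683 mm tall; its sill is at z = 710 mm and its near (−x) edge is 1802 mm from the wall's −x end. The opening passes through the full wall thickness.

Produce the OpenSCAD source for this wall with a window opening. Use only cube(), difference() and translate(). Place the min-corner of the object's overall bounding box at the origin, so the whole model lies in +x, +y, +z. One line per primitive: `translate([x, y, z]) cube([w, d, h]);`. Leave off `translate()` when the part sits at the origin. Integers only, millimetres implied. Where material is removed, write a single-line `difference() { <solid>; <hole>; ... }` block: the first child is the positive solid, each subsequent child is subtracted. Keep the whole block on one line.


difference() { cube([4553, 169, 2593]); translate([1802, 0, 710]) cube([961, 169, 1683]); }


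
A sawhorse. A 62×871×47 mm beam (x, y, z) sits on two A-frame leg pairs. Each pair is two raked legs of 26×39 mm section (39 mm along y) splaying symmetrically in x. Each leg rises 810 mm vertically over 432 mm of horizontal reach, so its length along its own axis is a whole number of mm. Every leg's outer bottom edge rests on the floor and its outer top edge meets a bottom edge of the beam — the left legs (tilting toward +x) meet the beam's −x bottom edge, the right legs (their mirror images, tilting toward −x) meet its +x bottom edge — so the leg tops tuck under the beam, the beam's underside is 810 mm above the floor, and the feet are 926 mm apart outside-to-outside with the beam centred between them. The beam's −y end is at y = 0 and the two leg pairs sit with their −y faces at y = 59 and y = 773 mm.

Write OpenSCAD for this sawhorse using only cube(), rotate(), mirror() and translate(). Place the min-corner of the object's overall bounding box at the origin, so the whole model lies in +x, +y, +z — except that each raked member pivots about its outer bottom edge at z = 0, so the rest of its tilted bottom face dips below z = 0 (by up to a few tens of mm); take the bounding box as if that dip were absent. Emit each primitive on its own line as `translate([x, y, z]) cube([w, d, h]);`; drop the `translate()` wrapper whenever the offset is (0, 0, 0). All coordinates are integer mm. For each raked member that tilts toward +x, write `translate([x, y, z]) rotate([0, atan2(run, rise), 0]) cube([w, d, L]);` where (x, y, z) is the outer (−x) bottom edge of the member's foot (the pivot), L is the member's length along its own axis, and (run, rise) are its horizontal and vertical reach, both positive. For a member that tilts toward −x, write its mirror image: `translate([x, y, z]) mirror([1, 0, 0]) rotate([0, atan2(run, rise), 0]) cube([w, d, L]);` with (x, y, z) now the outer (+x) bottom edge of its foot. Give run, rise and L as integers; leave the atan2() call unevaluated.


translate([432, 0, 810]) cube([62, 871, 47]);
translate([0, 59, 0]) rotate([0, atan2(432, 810), 0]) cube([26, 39, 918]);
translate([926, 59, 0]) mirror([1, 0, 0]) rotate([0, atan2(432, 810), 0]) cube([26, 39, 918]);
translate([0, 773, 0]) rotate([0, atan2(432, 810), 0]) cube([26, 39, 918]);
translate([926, 773, 0]) mirror([1, 0, 0]) rotate([0, atan2(432, 810), 0]) cube([26, 39, 918]);


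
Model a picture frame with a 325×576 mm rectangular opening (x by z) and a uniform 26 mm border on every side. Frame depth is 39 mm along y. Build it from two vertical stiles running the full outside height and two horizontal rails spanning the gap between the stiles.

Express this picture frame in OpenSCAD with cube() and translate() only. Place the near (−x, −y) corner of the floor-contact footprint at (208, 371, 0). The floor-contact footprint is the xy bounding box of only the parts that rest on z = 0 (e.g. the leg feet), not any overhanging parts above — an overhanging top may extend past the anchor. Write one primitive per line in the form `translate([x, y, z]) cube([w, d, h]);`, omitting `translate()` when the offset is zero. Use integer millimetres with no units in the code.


translate([208, 371, 0]) cube([26, 39, 628]);
translate([559, 371, 0]) cube([26, 39, 628]);
translate([234, 371, 0]) cube([325, 39, 26]);
translate([234, 371, 602]) cube([325, 39, 26]);


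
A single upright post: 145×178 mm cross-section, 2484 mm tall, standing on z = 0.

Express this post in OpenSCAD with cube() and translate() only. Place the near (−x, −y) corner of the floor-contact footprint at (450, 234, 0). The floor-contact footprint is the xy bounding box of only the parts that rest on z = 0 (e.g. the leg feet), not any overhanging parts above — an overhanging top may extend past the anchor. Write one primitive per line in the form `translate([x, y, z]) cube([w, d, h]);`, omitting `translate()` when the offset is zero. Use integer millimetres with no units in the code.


translate([450, 234, 0]) cube([145, 178, 2484]);


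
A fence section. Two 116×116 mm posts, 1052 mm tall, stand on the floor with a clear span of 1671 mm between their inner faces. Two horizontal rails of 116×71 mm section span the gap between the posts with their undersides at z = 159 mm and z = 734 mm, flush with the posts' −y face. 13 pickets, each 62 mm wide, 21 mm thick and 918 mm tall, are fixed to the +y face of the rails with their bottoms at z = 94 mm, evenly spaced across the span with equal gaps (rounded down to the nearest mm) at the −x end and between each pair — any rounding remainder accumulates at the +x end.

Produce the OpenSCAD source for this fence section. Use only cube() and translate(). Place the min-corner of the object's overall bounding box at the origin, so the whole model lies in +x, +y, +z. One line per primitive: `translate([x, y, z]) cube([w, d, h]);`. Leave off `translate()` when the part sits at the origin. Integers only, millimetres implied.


cube([116, 116, 1052]);
translate([1787, 0, 0]) cube([116, 116, 1052]);
translate([116, 0, 159]) cube([1671, 116, 71]);
translate([116, 0, 734]) cube([1671, 116, 71]);
translate([177, 116, 94]) cube([62, 21, 918]);
translate([300, 116, 94]) cube([62, 21, 918]);
translate([423, 116, 94]) cube([62, 21, 918]);
translate([546, 116, 94]) cube([62, 21, 918]);
translate([669, 116, 94]) cube([62, 21, 918]);
translate([792, 116, 94]) cube([62, 21, 918]);
translate([915, 116, 94]) cube([62, 21, 918]);
translate([1038, 116, 94]) cube([62, 21, 918]);
translate([1161, 116, 94]) cube([62, 21, 918]);
translate([1284, 116, 94]) cube([62, 21, 918]);
translate([1407, 116, 94]) cube([62, 21, 918]);
translate([1530, 116, 94]) cube([62, 21, 918]);
translate([1653, 116, 94]) cube([62, 21, 918]);


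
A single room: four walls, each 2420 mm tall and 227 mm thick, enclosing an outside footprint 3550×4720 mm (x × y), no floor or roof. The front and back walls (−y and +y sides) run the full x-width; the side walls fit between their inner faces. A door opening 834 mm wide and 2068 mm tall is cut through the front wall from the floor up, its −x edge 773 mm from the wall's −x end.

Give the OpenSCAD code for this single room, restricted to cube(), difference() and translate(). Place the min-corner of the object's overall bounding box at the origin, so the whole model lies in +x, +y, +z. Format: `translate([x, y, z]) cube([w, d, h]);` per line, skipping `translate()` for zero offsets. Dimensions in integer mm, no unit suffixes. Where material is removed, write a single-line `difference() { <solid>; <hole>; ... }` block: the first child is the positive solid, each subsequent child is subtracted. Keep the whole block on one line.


difference() { cube([3550, 227, 2420]); translate([773, 0, 0]) cube([834, 227, 2068]); }
translate([0, 4493, 0]) cube([3550, 227, 2420]);
translate([0, 227, 0]) cube([227, 4266, 2420]);
translate([3323, 227, 0]) cube([227, 4266, 2420]);


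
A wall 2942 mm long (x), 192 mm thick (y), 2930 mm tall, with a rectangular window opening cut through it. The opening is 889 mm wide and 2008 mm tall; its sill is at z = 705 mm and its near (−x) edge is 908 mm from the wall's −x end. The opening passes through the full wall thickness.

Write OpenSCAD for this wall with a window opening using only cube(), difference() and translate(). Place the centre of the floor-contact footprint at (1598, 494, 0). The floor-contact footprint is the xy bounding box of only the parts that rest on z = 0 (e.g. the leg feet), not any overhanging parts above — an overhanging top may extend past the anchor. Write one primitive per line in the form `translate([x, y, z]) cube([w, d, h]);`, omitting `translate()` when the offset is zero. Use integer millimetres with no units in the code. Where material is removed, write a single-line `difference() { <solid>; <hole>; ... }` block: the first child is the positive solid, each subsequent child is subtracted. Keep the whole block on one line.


difference() { translate([127, 398, 0]) cube([2942, 192, 2930]); translate([1035, 398, 705]) cube([889, 192, 2008]); }


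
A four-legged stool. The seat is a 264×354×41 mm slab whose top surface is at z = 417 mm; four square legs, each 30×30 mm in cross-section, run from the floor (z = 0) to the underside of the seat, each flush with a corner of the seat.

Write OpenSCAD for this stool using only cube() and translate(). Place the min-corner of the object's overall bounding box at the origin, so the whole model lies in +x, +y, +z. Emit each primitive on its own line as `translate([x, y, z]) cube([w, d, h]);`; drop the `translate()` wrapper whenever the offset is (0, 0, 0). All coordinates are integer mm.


translate([0, 0, 376]) cube([264, 354, 41]);
cube([30, 30, 376]);
translate([234, 0, 0]) cube([30, 30, 376]);
translate([0, 324, 0]) cube([30, 30, 376]);
translate([234, 324, 0]) cube([30, 30, 376]);


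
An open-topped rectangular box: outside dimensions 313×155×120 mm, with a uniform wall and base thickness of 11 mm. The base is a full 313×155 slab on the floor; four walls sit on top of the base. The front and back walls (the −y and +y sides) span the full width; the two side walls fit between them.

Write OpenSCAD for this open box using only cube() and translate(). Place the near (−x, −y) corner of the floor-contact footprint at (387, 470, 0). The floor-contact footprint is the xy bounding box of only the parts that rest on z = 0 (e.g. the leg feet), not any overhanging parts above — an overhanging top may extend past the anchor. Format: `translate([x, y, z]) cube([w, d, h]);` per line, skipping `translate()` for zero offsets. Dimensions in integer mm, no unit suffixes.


translate([387, 470, 0]) cube([313, 155, 11]);
translate([387, 470, 11]) cube([313, 11, 109]);
translate([387, 614, 11]) cube([313, 11, 109]);
translate([387, 481, 11]) cube([11, 133, 109]);
translate([689, 481, 11]) cube([11, 133, 109]);


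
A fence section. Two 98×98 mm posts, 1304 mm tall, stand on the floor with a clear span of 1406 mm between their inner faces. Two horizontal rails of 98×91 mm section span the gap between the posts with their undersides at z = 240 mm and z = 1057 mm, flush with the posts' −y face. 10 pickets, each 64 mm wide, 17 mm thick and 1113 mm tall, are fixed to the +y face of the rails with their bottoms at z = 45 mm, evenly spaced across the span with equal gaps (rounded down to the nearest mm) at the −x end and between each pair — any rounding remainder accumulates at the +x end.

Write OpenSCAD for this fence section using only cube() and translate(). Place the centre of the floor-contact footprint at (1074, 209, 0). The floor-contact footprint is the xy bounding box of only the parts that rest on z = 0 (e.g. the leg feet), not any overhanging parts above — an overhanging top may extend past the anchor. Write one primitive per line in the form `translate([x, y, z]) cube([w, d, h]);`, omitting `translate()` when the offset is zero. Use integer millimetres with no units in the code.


translate([273, 160, 0]) cube([98, 98, 1304]);
translate([1777, 160, 0]) cube([98, 98, 1304]);
translate([371, 160, 240]) cube([1406, 98, 91]);
translate([371, 160, 1057]) cube([1406, 98, 91]);
translate([440, 258, 45]) cube([64, 17, 1113]);
translate([573, 258, 45]) cube([64, 17, 1113]);
translate([706, 258, 45]) cube([64, 17, 1113]);
translate([839, 258, 45]) cube([64, 17, 1113]);
translate([972, 258, 45]) cube([64, 17, 1113]);
translate([1105, 258, 45]) cube([64, 17, 1113]);
translate([1238, 258, 45]) cube([64, 17, 1113]);
translate([1371, 258, 45]) cube([64, 17, 1113]);
translate([1504, 258, 45]) cube([64, 17, 1113]);
translate([1637, 258, 45]) cube([64, 17, 1113]);


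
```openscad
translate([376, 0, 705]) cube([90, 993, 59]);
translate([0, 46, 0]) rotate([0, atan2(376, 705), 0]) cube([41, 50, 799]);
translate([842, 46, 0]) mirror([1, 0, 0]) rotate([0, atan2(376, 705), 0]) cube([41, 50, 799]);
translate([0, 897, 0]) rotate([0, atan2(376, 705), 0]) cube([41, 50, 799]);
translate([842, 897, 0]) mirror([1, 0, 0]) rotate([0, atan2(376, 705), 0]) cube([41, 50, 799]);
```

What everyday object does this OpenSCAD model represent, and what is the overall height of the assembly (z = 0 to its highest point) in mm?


A sawhorse. The overall height is 764 mm.

A beam across two mirrored pairs of raked legs — a sawhorse. The beam's underside is at z = 705 (matching the legs' vertical rise in atan2(376, 705)) and the beam is 59 mm tall, so its top is at 705 + 59 = 764 mm. The raked legs top out at the beam's underside, so that is the highest point.


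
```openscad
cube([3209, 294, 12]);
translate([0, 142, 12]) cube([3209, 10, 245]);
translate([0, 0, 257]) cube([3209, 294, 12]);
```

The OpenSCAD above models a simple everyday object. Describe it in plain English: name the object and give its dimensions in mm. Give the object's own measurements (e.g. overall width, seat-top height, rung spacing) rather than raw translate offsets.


An I-beam lying along x, 3209 mm long. Overall section height 269 mm. Two flanges 294 mm wide (y) and 12 mm thick, one on the floor and one at the top; a web 10 mm thick runs between them, centred on the flange width.


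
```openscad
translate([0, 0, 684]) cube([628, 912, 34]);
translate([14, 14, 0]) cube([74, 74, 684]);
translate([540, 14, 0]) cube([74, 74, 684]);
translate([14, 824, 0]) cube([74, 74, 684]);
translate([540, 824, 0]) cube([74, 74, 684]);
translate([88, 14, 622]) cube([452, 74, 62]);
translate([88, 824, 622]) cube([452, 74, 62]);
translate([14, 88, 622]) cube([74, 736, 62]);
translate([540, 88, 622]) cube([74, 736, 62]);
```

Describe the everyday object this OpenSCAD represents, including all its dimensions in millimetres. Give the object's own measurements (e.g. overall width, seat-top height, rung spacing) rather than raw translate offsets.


A table: top 628 mm (x) × 912 mm (y), 34 mm thick, upper face at z = 718 mm, on four 74×74 mm square legs, each inset 14 mm from the nearest pair of top edges from z = 0 to the bottom of the top. Four apron rails, 74 mm thick and 62 mm tall, run between adjacent legs with their top edges flush with the underside of the top and their outer faces flush with the legs' outer faces.


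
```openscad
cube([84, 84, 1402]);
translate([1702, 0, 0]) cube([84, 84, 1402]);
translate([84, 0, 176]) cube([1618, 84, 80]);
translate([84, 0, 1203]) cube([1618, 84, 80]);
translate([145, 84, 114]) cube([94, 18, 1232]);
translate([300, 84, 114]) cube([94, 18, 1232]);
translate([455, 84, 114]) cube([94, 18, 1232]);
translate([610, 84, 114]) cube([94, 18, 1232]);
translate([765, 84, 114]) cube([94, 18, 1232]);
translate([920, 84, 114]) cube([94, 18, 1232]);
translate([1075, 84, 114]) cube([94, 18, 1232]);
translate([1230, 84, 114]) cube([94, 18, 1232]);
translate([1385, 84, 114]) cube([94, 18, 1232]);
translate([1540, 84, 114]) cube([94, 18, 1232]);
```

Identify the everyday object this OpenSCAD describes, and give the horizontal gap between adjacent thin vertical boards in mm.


A fence section. The picket gap is 61 mm.

Two posts, two rails, 10 pickets — a fence section. Span 1618 mm holds 10 pickets of 94 mm with 11 equal gaps: ⌊(1618 − 10·94) / 11⌋ = 61 mm.


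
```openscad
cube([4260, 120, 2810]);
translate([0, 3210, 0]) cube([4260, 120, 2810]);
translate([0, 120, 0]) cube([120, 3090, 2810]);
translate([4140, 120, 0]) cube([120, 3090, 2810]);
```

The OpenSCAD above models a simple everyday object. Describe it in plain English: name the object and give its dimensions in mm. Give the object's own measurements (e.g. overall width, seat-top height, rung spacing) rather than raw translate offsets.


The wall frame of a small rectangular building: four walls, each 2810 mm tall and 120 mm thick, enclosing a footprint 4260 mm (x) by 3330 mm (y) outside-to-outside, with no floor or roof. The front and back walls (the −y and +y sides) span the full width; the two side walls fit between them.


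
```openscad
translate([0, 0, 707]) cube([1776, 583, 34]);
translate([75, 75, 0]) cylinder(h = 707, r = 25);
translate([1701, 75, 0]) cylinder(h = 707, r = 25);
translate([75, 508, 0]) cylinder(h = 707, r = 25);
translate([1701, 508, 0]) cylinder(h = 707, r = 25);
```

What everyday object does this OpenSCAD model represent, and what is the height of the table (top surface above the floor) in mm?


A table. The table height is 741 mm.

A 1776×583×34 slab sits at z = 707 on four Ø50 mm round legs — a table. The top surface is at 707 + 34 = 741 mm.


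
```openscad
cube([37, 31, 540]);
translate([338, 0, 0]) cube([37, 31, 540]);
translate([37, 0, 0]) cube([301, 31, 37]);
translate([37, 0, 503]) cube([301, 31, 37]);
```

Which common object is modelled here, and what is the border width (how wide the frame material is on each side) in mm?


A picture frame. The border width is 37 mm.

Four thin pieces enclosing a rectangular opening — a picture frame. The two full-height stiles are 540 mm tall; the top rail sits at z = 503 and is 37 mm tall, so the border above the opening is 540 − 503 = 37 mm, matching the stile x-width.


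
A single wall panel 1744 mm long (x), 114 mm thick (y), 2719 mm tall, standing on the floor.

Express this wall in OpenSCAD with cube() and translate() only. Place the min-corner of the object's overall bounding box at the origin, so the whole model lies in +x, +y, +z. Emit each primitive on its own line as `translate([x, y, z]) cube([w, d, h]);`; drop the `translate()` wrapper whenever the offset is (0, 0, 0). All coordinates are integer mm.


cube([1744, 114, 2719]);


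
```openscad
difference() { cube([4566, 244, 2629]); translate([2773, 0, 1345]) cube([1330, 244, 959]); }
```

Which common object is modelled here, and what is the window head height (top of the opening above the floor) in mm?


A wall with a window opening. The window head height is 2304 mm.

A wall with a rectangular opening subtracted — a window. Sill at z = 1345, opening 959 mm tall, so the head is at 1345 + 959 = 2304 mm.


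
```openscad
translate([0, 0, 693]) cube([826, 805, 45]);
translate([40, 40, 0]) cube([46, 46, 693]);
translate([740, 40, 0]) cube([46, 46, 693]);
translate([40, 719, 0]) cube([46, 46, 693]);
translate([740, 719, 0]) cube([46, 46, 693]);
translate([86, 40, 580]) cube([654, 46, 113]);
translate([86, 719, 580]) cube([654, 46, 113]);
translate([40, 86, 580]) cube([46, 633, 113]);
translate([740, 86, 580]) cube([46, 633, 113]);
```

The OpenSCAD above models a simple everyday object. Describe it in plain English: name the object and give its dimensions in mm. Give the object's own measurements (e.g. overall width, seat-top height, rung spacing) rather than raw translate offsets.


A rectangular dining table. The top is 826×805×45 mm with its upper surface at z = 738 mm. It stands on four 46×46 mm square legs, each inset 40 mm from the nearest pair of top edges, running from the floor to the underside of the top. Four apron rails, 46 mm thick and 113 mm tall, run between adjacent legs with their top edges flush with the underside of the top and their outer faces flush with the legs' outer faces.


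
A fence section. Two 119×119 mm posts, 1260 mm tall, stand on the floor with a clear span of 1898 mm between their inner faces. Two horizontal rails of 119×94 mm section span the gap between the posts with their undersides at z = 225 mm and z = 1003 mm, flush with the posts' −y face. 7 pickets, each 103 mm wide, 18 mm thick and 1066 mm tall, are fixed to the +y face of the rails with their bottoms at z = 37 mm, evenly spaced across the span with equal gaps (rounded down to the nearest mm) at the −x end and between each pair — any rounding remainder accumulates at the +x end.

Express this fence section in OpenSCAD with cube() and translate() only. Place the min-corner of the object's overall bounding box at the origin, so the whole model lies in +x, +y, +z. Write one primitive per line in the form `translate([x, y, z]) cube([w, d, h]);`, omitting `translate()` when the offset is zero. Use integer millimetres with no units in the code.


cube([119, 119, 1260]);
translate([2017, 0, 0]) cube([119, 119, 1260]);
translate([119, 0, 225]) cube([1898, 119, 94]);
translate([119, 0, 1003]) cube([1898, 119, 94]);
translate([266, 119, 37]) cube([103, 18, 1066]);
translate([516, 119, 37]) cube([103, 18, 1066]);
translate([766, 119, 37]) cube([103, 18, 1066]);
translate([1016, 119, 37]) cube([103, 18, 1066]);
translate([1266, 119, 37]) cube([103, 18, 1066]);
translate([1516, 119, 37]) cube([103, 18, 1066]);
translate([1766, 119, 37]) cube([103, 18, 1066]);


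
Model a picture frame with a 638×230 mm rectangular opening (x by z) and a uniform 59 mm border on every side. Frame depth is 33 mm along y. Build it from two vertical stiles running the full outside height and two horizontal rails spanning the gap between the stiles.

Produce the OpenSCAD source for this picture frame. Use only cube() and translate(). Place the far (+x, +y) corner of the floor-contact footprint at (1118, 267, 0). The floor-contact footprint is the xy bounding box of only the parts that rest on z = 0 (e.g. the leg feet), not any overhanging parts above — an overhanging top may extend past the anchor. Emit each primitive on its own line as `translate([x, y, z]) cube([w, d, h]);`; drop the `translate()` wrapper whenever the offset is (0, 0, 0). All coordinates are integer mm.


translate([362, 234, 0]) cube([59, 33, 348]);
translate([1059, 234, 0]) cube([59, 33, 348]);
translate([421, 234, 0]) cube([638, 33, 59]);
translate([421, 234, 289]) cube([638, 33, 59]);


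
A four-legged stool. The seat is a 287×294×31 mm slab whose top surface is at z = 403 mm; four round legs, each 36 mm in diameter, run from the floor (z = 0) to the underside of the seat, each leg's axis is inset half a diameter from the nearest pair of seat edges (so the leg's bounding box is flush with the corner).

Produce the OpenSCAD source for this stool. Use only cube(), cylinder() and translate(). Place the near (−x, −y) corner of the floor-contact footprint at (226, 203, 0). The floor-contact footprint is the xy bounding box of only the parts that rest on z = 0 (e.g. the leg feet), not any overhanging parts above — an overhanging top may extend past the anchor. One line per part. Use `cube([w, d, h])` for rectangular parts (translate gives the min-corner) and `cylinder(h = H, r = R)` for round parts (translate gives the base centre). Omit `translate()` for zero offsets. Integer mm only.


// leg_h = 403 - 31 = 372
translate([226, 203, 372]) cube([287, 294, 31]);
translate([244, 221, 0]) cylinder(h = 372, r = 18);
translate([495, 221, 0]) cylinder(h = 372, r = 18);
translate([244, 479, 0]) cylinder(h = 372, r = 18);
translate([495, 479, 0]) cylinder(h = 372, r = 18);


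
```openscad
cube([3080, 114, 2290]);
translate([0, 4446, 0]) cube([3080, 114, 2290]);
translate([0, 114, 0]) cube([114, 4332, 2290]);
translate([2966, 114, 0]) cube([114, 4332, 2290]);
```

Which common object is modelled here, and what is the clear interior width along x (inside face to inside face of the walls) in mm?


A house (or room) frame. The interior width is 2852 mm.

Four 2290 mm walls enclosing a rectangle with no floor or roof — a room or house frame. Outside width is 3080 mm and wall thickness is 114 mm, so the interior width is 3080 − 2 × 114 = 2852 mm.


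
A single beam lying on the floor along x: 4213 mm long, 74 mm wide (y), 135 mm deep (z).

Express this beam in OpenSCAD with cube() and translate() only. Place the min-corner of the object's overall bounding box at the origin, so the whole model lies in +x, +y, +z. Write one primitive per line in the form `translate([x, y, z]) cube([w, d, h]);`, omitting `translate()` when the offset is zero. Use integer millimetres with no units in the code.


cube([4213, 74, 135]);


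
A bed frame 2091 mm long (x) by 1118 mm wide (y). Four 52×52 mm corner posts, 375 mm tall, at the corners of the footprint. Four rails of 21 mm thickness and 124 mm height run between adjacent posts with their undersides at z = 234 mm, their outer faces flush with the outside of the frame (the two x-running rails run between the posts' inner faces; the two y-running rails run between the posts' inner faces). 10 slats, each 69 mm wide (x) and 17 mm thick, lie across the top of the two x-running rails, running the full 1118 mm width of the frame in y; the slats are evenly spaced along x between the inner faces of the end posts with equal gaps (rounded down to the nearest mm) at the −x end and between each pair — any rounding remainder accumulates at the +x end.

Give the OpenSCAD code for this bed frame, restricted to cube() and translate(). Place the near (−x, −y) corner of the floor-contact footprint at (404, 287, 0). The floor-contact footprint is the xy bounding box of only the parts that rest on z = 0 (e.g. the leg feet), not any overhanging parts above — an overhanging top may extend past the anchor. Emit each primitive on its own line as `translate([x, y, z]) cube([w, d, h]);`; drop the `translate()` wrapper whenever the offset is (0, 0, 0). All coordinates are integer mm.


translate([404, 287, 0]) cube([52, 52, 375]);
translate([404, 1353, 0]) cube([52, 52, 375]);
translate([2443, 287, 0]) cube([52, 52, 375]);
translate([2443, 1353, 0]) cube([52, 52, 375]);
translate([456, 287, 234]) cube([1987, 21, 124]);
translate([456, 1384, 234]) cube([1987, 21, 124]);
translate([404, 339, 234]) cube([21, 1014, 124]);
translate([2474, 339, 234]) cube([21, 1014, 124]);
translate([573, 287, 358]) cube([69, 1118, 17]);
translate([759, 287, 358]) cube([69, 1118, 17]);
translate([945, 287, 358]) cube([69, 1118, 17]);
translate([1131, 287, 358]) cube([69, 1118, 17]);
translate([1317, 287, 358]) cube([69, 1118, 17]);
translate([1503, 287, 358]) cube([69, 1118, 17]);
translate([1689, 287, 358]) cube([69, 1118, 17]);
translate([1875, 287, 358]) cube([69, 1118, 17]);
translate([2061, 287, 358]) cube([69, 1118, 17]);
translate([2247, 287, 358]) cube([69, 1118, 17]);


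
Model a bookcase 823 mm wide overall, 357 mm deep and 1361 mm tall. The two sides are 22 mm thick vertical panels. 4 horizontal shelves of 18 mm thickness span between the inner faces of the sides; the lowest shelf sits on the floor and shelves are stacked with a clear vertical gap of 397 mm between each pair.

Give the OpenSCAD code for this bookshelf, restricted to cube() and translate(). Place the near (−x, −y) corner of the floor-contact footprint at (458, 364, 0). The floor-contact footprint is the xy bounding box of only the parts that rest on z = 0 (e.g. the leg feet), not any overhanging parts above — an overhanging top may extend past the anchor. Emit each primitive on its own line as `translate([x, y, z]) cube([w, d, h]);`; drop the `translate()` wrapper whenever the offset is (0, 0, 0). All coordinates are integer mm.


translate([458, 364, 0]) cube([22, 357, 1361]);
translate([1259, 364, 0]) cube([22, 357, 1361]);
translate([480, 364, 0]) cube([779, 357, 18]);
translate([480, 364, 415]) cube([779, 357, 18]);
translate([480, 364, 830]) cube([779, 357, 18]);
translate([480, 364, 1245]) cube([779, 357, 18]);


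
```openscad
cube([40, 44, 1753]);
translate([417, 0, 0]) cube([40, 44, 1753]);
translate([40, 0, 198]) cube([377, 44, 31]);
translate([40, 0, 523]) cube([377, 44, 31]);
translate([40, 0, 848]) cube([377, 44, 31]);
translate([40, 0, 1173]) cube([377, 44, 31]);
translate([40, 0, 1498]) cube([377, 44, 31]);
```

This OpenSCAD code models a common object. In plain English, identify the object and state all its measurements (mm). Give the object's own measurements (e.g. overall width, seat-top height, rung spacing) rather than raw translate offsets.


A straight ladder. Two 40×44 mm vertical rails, 1753 mm tall, stand 457 mm apart (outside-to-outside) with their front faces coplanar on the −y side. 5 rungs, each 44 mm deep and 31 mm tall, span between the inner faces of the rails, front faces flush with the rails. The lowest rung's underside is at z = 198 mm and rungs are spaced 325 mm apart (underside to underside).


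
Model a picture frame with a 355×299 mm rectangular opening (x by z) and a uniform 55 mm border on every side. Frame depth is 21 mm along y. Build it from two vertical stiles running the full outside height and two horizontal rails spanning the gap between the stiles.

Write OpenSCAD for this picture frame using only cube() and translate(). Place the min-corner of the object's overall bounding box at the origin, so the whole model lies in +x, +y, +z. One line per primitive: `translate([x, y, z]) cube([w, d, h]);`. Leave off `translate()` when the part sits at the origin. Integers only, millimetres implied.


cube([55, 21, 409]);
translate([410, 0, 0]) cube([55, 21, 409]);
translate([55, 0, 0]) cube([355, 21, 55]);
translate([55, 0, 354]) cube([355, 21, 55]);


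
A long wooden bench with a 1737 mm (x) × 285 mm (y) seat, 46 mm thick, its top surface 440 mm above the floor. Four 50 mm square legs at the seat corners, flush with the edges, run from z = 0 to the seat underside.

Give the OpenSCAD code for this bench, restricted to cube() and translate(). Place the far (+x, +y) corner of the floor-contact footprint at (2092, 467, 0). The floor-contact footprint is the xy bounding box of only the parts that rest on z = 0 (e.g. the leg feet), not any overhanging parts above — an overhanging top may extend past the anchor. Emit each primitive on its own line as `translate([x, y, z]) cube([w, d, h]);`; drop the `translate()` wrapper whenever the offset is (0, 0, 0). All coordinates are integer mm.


translate([355, 182, 394]) cube([1737, 285, 46]);
translate([355, 182, 0]) cube([50, 50, 394]);
translate([355, 417, 0]) cube([50, 50, 394]);
translate([2042, 182, 0]) cube([50, 50, 394]);
translate([2042, 417, 0]) cube([50, 50, 394]);


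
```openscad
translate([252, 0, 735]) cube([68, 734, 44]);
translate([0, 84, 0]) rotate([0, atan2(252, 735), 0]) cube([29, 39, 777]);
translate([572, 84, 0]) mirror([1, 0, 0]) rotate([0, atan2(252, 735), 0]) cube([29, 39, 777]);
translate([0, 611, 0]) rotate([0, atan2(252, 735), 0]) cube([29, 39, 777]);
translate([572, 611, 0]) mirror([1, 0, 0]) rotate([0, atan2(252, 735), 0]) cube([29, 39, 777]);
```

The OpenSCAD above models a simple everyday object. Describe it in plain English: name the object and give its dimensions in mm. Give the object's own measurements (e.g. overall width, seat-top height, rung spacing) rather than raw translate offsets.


A sawhorse. A 68×734×44 mm beam (x, y, z) sits on two A-frame leg pairs. Each pair is two raked legs of 29×39 mm section (39 mm along y) splaying symmetrically in x. Each leg rises 735 mm vertically over 252 mm of horizontal reach and is 777 mm long along its own axis. Every leg's outer bottom edge rests on the floor and its outer top edge meets a bottom edge of the beam — the left legs (tilting toward +x) meet the beam's −x bottom edge, the right legs (their mirror images, tilting toward −x) meet its +x bottom edge — so the leg tops tuck under the beam, the beam's underside is 735 mm above the floor, and the feet are 572 mm apart outside-to-outside with the beam centred between them. The two leg pairs are set in 84 mm from either end of the beam.


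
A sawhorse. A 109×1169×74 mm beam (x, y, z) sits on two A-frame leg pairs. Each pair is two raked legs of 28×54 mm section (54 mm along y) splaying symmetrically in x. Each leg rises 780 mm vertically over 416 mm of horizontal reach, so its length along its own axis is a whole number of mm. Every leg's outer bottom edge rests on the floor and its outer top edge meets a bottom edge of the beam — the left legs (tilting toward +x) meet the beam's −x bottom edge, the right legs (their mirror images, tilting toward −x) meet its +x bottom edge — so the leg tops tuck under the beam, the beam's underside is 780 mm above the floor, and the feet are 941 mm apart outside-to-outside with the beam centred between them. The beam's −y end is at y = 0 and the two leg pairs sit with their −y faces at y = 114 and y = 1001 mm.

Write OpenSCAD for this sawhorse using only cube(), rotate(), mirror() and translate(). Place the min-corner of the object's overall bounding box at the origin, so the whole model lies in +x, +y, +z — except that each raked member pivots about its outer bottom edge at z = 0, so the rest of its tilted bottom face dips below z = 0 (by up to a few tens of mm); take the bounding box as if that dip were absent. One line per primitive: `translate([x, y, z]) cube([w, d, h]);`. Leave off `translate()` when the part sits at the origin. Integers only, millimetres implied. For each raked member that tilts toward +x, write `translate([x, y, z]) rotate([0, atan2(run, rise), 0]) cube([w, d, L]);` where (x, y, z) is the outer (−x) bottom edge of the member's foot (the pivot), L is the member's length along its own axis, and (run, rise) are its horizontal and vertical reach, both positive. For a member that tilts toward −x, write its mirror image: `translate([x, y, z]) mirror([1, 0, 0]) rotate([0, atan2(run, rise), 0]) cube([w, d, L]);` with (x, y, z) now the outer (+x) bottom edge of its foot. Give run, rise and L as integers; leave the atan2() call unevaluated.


translate([416, 0, 780]) cube([109, 1169, 74]);
translate([0, 114, 0]) rotate([0, atan2(416, 780), 0]) cube([28, 54, 884]);
translate([941, 114, 0]) mirror([1, 0, 0]) rotate([0, atan2(416, 780), 0]) cube([28, 54, 884]);
translate([0, 1001, 0]) rotate([0, atan2(416, 780), 0]) cube([28, 54, 884]);
translate([941, 1001, 0]) mirror([1, 0, 0]) rotate([0, atan2(416, 780), 0]) cube([28, 54, 884]);
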